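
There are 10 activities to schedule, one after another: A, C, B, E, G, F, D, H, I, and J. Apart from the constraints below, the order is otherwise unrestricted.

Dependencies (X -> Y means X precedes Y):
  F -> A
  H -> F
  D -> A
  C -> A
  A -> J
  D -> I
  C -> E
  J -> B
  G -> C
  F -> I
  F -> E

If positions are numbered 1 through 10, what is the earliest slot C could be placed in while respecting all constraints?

The only activity forced before C (directly or transitively) is G.
With 1 mandatory predecessor, the earliest C can sit is position 1+1 = 2, and placing just that one first achieves it.

2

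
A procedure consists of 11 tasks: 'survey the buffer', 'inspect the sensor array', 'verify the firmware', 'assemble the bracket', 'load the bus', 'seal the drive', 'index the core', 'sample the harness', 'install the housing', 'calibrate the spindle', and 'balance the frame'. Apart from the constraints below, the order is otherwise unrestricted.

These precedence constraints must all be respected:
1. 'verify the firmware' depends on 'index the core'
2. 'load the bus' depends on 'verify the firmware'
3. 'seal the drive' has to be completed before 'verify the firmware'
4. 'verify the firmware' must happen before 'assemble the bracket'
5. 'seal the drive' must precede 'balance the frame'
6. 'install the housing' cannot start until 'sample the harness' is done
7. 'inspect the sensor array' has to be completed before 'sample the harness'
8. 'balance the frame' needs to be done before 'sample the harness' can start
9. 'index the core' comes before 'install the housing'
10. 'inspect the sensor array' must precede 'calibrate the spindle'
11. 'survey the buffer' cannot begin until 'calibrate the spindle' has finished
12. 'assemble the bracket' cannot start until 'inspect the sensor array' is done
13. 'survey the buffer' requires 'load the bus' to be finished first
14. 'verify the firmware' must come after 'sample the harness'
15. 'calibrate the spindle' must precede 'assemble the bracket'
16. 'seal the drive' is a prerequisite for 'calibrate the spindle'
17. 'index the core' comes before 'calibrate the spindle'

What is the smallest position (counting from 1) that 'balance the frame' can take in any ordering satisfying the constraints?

2

The only task forced before 'balance the frame' (directly or transitively) is 'seal the drive'.
So at minimum 1 task comes before 'balance the frame', putting 'balance the frame' no earlier than position 2. That position is achievable by scheduling exactly that predecessor first.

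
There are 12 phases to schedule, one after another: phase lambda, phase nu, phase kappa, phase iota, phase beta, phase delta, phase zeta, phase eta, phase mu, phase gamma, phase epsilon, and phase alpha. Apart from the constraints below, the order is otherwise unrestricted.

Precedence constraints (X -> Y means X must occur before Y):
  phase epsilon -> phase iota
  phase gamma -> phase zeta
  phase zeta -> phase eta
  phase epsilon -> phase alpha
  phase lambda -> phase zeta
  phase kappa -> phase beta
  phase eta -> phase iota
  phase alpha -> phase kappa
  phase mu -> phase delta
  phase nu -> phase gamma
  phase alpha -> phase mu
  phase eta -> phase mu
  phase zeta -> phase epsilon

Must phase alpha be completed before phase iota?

Phase alpha and phase iota are not related by any chain of constraints.
So phase alpha can come before phase iota or after — it is not forced.

No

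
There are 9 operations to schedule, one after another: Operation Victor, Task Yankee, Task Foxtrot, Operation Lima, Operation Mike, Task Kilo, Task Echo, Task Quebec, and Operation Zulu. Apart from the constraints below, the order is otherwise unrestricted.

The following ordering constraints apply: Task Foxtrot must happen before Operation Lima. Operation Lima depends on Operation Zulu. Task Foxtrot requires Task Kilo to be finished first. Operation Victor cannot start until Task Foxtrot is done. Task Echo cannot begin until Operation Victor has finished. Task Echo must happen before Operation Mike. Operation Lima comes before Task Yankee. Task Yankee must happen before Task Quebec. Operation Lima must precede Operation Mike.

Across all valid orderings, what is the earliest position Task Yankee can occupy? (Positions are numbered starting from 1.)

5

The operations that are forced before Task Yankee, directly or transitively, are Task Foxtrot, Operation Lima, Task Kilo, Operation Zulu. That's 4 operations.
With 4 mandatory predecessors, the earliest Task Yankee can sit is position 4+1 = 5, and placing just those 4 first achieves it.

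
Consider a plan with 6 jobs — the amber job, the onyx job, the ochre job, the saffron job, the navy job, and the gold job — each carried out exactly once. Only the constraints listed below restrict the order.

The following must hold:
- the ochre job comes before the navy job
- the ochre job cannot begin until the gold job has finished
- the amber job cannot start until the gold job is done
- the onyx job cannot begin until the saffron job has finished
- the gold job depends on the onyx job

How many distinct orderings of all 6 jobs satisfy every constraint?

The saffron job is the only job with nothing required before it, so every ordering starts there.
Counting all ways to extend the partial order to a total order gives 3.

3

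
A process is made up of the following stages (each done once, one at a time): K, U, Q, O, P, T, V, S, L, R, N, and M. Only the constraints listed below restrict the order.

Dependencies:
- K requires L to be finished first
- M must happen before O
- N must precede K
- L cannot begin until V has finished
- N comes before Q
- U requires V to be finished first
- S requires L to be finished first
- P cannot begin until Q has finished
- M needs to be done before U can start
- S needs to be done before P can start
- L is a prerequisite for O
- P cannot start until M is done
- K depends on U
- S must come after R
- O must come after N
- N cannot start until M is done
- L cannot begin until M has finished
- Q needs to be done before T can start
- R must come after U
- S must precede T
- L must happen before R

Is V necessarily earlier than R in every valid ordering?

Tracing the constraints gives a chain: V → L → R.
Hence V necessarily comes before R.

Yes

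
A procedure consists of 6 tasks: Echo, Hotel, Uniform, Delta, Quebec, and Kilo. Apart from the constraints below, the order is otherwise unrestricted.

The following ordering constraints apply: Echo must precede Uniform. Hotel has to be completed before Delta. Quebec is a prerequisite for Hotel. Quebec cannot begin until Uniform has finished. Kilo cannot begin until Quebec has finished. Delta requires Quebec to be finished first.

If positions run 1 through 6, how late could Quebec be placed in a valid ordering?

3

Following every chain forward from Quebec, the tasks that must come later are Hotel, Delta, Kilo — 3 of them.
So at least 3 tasks follow Quebec, putting Quebec no later than position 3. That position is achievable by scheduling everything else first.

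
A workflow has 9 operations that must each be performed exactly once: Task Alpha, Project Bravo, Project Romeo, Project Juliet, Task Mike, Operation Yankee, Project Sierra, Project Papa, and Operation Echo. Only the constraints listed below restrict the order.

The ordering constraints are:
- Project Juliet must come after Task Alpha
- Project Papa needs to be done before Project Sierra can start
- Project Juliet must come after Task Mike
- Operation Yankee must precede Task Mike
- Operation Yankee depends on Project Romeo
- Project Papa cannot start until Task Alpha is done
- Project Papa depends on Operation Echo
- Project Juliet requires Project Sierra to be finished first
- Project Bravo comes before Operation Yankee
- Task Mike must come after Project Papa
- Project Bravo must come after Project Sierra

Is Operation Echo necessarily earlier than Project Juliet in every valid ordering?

Following the dependencies: Operation Echo → Project Papa → Task Mike → Project Juliet.
That forces Operation Echo before Project Juliet in every valid schedule.

Yes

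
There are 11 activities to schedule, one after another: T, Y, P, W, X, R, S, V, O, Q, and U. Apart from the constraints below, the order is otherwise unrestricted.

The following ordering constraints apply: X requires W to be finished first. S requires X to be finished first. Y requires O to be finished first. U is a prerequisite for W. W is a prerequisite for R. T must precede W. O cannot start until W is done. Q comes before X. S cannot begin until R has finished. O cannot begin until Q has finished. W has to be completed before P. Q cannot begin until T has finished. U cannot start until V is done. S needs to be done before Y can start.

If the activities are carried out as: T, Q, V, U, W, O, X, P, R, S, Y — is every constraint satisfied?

Checking each listed constraint against this order: for instance, O is in position 6 and Y in position 11, so that constraint holds — and the remaining constraints check out the same way.

Yes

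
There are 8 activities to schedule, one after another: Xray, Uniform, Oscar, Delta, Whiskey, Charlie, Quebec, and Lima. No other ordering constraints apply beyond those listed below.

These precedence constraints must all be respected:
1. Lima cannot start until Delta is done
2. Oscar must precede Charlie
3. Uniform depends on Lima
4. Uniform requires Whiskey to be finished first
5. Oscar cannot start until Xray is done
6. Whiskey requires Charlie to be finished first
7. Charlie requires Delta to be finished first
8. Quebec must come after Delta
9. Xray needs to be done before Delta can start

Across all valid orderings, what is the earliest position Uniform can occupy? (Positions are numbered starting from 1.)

The activities that are forced before Uniform, directly or transitively, are Xray, Oscar, Delta, Whiskey, Charlie, Lima. That's 6 activities.
So at minimum 6 activities come before Uniform, putting Uniform no earlier than position 7. That position is achievable by scheduling exactly those predecessors first.

7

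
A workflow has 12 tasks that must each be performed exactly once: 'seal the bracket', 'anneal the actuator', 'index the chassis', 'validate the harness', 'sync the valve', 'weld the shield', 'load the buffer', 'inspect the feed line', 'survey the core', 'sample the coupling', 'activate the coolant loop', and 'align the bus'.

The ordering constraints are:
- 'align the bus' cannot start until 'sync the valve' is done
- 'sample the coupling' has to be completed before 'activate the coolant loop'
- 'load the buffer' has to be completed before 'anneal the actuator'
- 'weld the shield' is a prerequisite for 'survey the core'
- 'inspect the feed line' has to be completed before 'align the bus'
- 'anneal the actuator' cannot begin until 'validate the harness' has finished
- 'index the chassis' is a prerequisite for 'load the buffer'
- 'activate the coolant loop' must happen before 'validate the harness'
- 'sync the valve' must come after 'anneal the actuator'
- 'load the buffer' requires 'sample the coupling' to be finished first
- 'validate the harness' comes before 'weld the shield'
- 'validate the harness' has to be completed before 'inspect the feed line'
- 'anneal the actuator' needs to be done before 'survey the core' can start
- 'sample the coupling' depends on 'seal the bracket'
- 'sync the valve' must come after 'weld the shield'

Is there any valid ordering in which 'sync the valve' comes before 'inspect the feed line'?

Yes

Nothing in the constraints forces 'inspect the feed line' before 'sync the valve' — there is no chain from 'inspect the feed line' to 'sync the valve'.
That means at least one valid schedule has 'sync the valve' before 'inspect the feed line'.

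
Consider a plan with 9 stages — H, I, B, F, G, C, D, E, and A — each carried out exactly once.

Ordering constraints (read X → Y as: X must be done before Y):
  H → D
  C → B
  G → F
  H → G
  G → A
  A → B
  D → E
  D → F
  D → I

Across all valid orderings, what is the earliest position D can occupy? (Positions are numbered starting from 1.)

2

Working backwards through the constraints from D, its only required predecessor is H.
So at minimum 1 stage comes before D, putting D no earlier than position 2. That position is achievable by scheduling exactly that predecessor first.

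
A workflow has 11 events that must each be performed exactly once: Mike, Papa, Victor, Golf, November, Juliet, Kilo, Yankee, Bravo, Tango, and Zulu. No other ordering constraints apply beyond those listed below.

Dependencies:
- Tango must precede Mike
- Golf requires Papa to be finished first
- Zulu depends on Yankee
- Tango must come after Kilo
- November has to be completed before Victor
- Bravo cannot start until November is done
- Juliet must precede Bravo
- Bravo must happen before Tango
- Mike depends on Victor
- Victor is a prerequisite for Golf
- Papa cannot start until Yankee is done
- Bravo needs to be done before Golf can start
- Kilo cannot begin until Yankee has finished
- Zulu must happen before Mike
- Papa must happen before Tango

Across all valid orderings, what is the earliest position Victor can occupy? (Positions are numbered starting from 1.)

2

Working backwards through the constraints from Victor, its only required predecessor is November.
So at minimum 1 event comes before Victor, putting Victor no earlier than position 2. That position is achievable by scheduling exactly that predecessor first.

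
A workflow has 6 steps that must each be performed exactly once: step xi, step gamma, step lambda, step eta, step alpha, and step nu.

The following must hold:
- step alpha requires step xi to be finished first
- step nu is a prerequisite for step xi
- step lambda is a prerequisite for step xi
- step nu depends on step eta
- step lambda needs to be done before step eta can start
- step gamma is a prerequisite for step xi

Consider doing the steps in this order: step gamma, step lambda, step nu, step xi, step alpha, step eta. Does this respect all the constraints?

The sequence places step nu ahead of step eta.
Since step eta is required before step nu, the ordering is invalid.

No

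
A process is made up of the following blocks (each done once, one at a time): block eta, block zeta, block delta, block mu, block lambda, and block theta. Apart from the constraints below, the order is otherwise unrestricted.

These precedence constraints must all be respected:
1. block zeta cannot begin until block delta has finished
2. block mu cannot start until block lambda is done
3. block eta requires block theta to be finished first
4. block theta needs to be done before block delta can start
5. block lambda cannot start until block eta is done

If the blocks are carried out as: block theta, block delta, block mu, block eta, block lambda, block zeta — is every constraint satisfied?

No

In the proposed order, block mu appears before block lambda.
That contradicts the constraint that block lambda must precede block mu.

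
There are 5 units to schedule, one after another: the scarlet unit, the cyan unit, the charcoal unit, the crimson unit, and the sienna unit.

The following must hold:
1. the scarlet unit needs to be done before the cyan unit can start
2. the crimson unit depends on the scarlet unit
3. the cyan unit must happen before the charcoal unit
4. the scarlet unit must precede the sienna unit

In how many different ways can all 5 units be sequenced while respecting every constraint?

Only the scarlet unit has no prerequisites, so it must go first.
Systematically extending each partial ordering one unit at a time and counting, there are 12 complete orderings.

12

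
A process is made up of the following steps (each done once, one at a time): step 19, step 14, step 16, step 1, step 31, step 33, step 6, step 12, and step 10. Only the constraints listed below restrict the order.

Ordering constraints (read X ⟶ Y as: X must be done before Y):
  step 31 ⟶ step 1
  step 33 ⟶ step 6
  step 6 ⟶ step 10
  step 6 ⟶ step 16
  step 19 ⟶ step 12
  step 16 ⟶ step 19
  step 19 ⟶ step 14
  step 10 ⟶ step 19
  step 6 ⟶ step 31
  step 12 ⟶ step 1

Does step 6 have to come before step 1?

Following the dependencies: step 6 → step 31 → step 1.
That forces step 6 before step 1 in every valid schedule.

Yes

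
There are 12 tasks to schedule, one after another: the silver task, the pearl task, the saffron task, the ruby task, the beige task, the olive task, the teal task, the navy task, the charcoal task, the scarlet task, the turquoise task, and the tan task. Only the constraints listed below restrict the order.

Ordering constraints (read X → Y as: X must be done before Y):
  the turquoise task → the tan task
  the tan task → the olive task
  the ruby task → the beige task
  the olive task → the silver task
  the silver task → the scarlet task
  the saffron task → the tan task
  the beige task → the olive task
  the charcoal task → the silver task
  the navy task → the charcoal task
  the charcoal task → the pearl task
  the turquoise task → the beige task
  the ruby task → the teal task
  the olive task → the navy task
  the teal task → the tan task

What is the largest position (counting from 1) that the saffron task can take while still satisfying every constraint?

Following every chain forward from the saffron task, the tasks that must come later are the silver task, the pearl task, the olive task, the navy task, the charcoal task, the scarlet task, the tan task — 7 of them.
So at least 7 tasks follow the saffron task, putting the saffron task no later than position 5. That position is achievable by scheduling everything else first.

5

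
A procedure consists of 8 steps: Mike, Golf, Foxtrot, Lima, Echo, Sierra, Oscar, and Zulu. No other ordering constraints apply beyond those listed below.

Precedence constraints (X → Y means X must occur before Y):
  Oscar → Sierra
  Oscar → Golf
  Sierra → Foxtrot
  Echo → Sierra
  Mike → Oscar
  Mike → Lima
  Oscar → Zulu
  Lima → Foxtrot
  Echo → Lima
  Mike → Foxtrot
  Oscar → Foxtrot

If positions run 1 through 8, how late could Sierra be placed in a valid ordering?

7

The only step forced after Sierra (directly or by a chain) is Foxtrot.
With 1 mandatory successor out of 8 steps total, the latest slot for Sierra is 8−1 = 7, and it's reachable by doing all non-successors before Sierra.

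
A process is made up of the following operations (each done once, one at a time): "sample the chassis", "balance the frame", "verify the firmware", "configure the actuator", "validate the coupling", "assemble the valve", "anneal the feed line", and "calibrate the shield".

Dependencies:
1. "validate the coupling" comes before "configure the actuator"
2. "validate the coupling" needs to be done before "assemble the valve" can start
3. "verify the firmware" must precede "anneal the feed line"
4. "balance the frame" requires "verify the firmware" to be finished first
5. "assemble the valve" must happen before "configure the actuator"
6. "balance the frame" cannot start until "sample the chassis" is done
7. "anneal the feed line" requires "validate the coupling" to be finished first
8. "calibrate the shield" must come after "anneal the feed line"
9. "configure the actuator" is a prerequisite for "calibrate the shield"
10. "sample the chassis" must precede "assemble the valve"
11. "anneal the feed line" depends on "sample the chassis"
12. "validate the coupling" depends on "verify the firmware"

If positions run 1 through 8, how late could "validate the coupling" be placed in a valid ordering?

Following every chain forward from "validate the coupling", the operations that must come later are "configure the actuator", "assemble the valve", "anneal the feed line", "calibrate the shield" — 4 of them.
With 4 mandatory successors out of 8 operations total, the latest slot for "validate the coupling" is 8−4 = 4, and it's reachable by doing all non-successors before "validate the coupling".

4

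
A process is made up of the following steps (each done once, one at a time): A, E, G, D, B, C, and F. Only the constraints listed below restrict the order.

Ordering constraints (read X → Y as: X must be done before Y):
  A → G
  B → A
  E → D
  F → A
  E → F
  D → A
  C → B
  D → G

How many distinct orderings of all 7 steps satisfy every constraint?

The steps with no prerequisites are E, C; any of them can be placed first.
Enumerating by repeatedly choosing an available step (one whose prerequisites are all placed) gives 20 distinct complete orderings.

20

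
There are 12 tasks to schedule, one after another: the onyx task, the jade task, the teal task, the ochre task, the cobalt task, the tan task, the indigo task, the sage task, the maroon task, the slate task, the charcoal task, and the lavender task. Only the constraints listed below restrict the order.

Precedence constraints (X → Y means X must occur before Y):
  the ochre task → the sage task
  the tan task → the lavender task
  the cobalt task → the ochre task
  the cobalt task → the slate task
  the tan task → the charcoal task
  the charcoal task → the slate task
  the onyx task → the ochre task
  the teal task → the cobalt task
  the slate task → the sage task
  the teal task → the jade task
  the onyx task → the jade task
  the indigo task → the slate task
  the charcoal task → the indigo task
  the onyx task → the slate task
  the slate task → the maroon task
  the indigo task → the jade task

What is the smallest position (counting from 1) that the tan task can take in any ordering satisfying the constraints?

1

Nothing is required before the tan task; it can be the very first task.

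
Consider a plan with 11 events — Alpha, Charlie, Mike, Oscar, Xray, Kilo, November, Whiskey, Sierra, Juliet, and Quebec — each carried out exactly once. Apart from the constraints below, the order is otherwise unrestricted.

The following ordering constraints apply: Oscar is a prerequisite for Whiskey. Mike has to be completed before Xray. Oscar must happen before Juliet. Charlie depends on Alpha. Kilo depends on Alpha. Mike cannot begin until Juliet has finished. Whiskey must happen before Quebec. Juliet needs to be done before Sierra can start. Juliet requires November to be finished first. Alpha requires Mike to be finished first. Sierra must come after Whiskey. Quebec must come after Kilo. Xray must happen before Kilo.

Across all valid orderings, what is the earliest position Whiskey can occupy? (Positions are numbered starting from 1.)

2

The only event forced before Whiskey (directly or transitively) is Oscar.
So at minimum 1 event comes before Whiskey, putting Whiskey no earlier than position 2. That position is achievable by scheduling exactly that predecessor first.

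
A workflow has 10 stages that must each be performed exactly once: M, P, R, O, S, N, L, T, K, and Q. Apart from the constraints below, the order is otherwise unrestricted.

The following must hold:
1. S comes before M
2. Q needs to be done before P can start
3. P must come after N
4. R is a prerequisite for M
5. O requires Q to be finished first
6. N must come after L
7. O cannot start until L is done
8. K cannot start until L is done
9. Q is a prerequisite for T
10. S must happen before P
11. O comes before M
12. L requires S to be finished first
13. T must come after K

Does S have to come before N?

Following the dependencies: S → L → N.
Hence S necessarily comes before N.

Yes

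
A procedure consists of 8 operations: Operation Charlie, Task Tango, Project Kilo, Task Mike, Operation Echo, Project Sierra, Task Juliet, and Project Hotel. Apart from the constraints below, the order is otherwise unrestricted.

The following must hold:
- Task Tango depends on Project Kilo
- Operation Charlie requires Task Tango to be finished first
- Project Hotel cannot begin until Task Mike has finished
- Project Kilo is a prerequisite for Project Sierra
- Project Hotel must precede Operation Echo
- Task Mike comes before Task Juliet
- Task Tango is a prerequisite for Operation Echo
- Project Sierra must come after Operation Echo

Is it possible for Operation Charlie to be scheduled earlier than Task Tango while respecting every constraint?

No

There is a dependency chain Task Tango → Operation Charlie, so Operation Charlie always comes after Task Tango.
So no valid ordering can have Operation Charlie before Task Tango.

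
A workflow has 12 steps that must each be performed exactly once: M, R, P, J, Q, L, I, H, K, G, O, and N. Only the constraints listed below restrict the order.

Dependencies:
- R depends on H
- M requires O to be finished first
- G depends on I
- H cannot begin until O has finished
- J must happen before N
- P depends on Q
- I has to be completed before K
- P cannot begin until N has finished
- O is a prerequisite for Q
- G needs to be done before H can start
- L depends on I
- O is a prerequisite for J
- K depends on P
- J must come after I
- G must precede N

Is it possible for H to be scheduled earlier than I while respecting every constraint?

Following I → G → H, I must precede H in every valid ordering.
Hence H can never be scheduled before I.

No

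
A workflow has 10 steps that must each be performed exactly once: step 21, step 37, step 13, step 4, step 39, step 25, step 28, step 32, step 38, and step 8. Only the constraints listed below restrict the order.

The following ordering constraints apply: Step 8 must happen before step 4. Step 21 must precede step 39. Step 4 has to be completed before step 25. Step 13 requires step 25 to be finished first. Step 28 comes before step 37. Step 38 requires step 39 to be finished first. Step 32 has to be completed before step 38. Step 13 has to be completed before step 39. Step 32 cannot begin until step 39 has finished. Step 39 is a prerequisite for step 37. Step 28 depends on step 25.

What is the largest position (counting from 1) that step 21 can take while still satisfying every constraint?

6

Following every chain forward from step 21, the steps that must come later are step 37, step 39, step 32, step 38 — 4 of them.
So at least 4 steps follow step 21, putting step 21 no later than position 6. That position is achievable by scheduling everything else first.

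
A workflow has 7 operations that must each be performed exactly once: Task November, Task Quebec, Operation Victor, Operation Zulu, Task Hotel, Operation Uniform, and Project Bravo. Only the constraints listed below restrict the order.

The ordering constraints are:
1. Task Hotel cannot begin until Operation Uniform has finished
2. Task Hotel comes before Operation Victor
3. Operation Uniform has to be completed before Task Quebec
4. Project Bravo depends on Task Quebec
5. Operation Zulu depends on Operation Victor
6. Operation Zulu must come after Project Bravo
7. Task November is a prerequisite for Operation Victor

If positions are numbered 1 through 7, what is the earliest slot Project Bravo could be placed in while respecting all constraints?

Working backwards through the constraints from Project Bravo, its full set of required predecessors is Task Quebec, Operation Uniform — 2 of them.
With 2 mandatory predecessors, the earliest Project Bravo can sit is position 2+1 = 3, and placing just those 2 first achieves it.

3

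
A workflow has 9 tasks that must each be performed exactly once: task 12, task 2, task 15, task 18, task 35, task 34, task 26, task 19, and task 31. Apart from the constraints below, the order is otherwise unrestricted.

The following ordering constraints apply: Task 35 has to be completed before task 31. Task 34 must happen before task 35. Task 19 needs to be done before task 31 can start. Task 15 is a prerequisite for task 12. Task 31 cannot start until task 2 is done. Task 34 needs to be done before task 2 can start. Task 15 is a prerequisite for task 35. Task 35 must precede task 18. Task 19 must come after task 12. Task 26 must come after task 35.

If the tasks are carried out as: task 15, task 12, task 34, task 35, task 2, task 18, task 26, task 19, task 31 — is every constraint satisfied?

Every stated constraint is respected: task 12 sits at position 2, ahead of task 19 at position 8, and each of the other listed pairs likewise has the predecessor earlier in the sequence.

Yes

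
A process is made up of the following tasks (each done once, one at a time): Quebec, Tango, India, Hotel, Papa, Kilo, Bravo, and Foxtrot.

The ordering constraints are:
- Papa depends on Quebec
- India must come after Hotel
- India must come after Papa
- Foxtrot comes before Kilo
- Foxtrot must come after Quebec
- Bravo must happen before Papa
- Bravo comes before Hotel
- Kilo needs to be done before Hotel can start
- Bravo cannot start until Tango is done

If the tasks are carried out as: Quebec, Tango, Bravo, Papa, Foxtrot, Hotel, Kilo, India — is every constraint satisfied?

No

Here Kilo comes after Hotel.
But one of the constraints requires Kilo before Hotel, so this ordering violates it.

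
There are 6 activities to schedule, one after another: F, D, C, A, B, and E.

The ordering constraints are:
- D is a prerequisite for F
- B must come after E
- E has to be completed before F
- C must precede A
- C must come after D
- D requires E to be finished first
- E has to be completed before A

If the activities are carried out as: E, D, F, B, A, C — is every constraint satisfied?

In the proposed order, A appears before C.
But one of the constraints requires C before A, so this ordering violates it.

No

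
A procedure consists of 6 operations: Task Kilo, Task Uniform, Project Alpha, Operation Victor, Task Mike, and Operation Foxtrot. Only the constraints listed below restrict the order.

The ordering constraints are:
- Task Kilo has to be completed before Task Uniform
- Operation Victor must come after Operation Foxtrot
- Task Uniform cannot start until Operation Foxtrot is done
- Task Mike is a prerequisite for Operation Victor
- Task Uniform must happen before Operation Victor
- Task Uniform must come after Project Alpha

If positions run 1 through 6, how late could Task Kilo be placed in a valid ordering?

4

Following every chain forward from Task Kilo, the operations that must come later are Task Uniform, Operation Victor — 2 of them.
So at least 2 operations follow Task Kilo, putting Task Kilo no later than position 4. That position is achievable by scheduling everything else first.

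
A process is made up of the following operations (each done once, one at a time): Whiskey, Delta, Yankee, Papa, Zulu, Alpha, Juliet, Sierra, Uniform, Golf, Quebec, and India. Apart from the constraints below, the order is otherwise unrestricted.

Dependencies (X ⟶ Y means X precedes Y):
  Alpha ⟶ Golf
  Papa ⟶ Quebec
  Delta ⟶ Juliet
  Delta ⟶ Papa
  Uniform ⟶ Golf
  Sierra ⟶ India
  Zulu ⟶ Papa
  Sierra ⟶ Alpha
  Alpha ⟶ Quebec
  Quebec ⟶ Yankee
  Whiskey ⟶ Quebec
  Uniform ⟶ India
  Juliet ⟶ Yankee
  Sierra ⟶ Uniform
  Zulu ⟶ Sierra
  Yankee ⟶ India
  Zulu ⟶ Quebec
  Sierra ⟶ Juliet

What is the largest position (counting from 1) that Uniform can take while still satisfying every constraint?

The operations that are forced after Uniform, directly or by a chain of constraints, are Golf, India. That's 2 operations.
With 2 mandatory successors out of 12 operations total, the latest slot for Uniform is 12−2 = 10, and it's reachable by doing all non-successors before Uniform.

10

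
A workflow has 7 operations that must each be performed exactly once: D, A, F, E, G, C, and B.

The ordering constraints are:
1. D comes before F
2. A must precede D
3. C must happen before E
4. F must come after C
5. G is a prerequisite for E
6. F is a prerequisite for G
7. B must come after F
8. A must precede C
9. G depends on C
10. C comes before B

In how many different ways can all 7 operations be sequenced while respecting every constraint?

A is the only operation with nothing required before it, so every ordering starts there.
Enumerating by repeatedly choosing an available operation (one whose prerequisites are all placed) gives 6 distinct complete orderings.

6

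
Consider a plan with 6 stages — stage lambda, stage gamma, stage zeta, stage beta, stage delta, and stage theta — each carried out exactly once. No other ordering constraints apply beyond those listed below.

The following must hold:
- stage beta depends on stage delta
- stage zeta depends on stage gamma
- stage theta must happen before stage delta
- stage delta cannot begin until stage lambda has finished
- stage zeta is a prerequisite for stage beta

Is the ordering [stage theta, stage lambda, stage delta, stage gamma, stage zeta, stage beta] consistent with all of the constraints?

Going through the constraints one by one, each required predecessor appears earlier in the sequence than its dependent — e.g. stage delta (position 3) is before stage beta (position 6), as required.

Yes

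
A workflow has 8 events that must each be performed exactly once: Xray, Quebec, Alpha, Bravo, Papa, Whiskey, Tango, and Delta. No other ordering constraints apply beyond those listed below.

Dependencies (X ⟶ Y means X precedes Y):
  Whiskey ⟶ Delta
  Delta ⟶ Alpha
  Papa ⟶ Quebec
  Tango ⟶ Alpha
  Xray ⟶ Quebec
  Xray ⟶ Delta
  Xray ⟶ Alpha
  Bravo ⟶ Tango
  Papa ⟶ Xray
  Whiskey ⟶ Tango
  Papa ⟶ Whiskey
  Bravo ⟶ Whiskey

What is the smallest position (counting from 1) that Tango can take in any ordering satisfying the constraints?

4

Working backwards through the constraints from Tango, its full set of required predecessors is Bravo, Papa, Whiskey — 3 of them.
So at minimum 3 events come before Tango, putting Tango no earlier than position 4. That position is achievable by scheduling exactly those predecessors first.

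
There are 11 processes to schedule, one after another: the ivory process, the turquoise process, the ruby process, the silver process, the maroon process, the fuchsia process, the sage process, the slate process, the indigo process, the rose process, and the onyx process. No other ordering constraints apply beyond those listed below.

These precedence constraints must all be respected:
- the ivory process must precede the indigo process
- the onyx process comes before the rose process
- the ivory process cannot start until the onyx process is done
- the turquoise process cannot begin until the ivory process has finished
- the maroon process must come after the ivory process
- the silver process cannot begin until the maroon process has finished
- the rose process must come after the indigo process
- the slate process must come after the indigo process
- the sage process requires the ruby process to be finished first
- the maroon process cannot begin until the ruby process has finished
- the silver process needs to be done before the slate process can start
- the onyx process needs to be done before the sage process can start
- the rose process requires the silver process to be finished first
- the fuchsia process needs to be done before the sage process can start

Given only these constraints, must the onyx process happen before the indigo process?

Following the dependencies: the onyx process → the ivory process → the indigo process.
So the onyx process must precede the indigo process in any valid ordering.

Yes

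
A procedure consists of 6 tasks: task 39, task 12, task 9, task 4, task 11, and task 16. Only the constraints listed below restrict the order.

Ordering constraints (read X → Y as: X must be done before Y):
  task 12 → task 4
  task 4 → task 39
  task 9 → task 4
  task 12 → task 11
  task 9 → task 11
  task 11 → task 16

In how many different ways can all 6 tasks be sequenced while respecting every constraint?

2 tasks have no prerequisites (task 12, task 9), so any of them could come first.
Counting all ways to extend the partial order to a total order gives 12.

12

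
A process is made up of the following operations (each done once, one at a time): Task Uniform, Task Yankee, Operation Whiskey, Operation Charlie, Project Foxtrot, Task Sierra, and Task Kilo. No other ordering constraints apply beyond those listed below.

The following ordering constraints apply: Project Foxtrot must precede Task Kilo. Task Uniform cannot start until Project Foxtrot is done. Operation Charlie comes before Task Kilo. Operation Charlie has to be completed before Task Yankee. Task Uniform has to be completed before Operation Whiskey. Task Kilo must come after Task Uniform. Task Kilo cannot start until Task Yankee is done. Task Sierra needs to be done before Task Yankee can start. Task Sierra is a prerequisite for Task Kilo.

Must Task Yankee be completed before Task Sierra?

No

The constraints actually force Task Sierra before Task Yankee (via Task Sierra → Task Yankee), not the other way around.
So Task Yankee does not have to come before Task Sierra — it cannot.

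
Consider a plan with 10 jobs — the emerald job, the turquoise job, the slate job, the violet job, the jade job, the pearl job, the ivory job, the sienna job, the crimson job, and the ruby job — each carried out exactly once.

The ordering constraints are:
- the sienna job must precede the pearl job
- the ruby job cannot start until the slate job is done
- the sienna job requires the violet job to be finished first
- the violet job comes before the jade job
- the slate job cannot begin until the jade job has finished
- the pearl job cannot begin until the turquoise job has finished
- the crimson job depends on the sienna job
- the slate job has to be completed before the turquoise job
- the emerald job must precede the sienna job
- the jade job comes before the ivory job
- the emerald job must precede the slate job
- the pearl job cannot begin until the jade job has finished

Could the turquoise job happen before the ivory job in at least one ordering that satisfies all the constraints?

Yes

No chain of constraints runs from the ivory job to the turquoise job, so the ivory job is not required to come first.
So a valid ordering placing the turquoise job earlier than the ivory job exists.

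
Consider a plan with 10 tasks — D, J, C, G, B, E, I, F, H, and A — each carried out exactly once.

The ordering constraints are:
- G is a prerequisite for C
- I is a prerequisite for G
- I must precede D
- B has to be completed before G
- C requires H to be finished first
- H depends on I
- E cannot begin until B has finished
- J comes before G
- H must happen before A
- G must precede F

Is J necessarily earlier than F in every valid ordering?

There is a constraint chain J → G → F.
Hence J necessarily comes before F.

Yes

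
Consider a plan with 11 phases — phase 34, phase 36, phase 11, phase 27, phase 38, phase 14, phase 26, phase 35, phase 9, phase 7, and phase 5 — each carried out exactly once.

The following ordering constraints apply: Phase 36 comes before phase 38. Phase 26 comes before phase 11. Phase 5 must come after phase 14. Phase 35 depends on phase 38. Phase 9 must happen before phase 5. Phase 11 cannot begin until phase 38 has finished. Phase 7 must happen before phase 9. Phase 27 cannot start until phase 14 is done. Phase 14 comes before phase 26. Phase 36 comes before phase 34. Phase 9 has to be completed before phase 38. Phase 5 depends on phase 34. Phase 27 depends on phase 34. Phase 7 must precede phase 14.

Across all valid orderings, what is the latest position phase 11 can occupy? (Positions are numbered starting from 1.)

Phase 11 has no required successors, so nothing stops it from going last (position 11).

11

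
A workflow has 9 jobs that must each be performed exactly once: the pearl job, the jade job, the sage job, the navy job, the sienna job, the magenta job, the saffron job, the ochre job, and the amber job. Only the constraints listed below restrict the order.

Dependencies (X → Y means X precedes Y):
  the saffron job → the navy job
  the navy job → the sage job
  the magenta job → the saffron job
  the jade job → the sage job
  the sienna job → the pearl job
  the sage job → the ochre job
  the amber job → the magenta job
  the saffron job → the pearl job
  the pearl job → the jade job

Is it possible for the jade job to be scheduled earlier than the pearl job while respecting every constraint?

Following the pearl job → the jade job, the pearl job must precede the jade job in every valid ordering.
So no valid ordering can have the jade job before the pearl job.

No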